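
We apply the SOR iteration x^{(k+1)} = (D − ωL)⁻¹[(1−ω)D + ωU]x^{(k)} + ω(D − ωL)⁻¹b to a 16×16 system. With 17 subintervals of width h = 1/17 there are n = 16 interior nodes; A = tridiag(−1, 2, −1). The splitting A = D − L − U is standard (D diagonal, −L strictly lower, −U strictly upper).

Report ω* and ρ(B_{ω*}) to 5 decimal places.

n=16: λ(B_J) = 1 − λ(A)/2 = cos(kπ/17); k=1 gives ρ_J = 0.98297.
√(1−ρ_J²) simplifies to sin(π/17) = 0.183750.
[ω*] 2 ÷ (1 + 0.183750) = 2 ÷ 1.183750 = 1.68955.
Hence ρ(B_{ω*}) = 1.68955 − 1 = 0.68955.

ω* = 1.68955, ρ_SOR = 0.68955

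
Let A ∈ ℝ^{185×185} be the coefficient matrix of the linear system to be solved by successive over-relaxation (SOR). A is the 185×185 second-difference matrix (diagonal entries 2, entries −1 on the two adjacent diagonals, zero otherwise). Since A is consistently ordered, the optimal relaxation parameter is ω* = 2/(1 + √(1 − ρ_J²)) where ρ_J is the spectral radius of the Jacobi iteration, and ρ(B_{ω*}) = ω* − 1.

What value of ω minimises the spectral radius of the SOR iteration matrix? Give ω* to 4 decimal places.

ω* = 1.9668

[ρ_J] n=185: ρ(B_J) = cos(π/(n+1)) = cos(π/186) = 0.9999.
1 − cos²(π/186) = sin²(π/186) ⇒ √(1−ρ_J²) = sin(π/186) = 0.01689.
[ω*] 2 ÷ (1 + 0.01689) = 2 ÷ 1.01689 = 1.9668.
[ρ_SOR] ω* − 1 = 0.9668.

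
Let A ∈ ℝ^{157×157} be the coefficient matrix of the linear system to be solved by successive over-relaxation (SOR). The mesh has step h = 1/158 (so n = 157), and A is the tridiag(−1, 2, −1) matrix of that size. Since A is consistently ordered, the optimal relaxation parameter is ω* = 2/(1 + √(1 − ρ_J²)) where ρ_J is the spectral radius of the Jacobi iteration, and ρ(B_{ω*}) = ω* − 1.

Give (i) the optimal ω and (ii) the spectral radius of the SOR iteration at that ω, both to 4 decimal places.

ω* = 1.9610, ρ_SOR = 0.9610

n=157: λ(B_J) = 1 − λ(A)/2 = cos(kπ/158); k=1 gives ρ_J = 0.9998.
root = sin(π/158) = 0.01988  (since 1−cos² = sin²).
So ω* = 2/1.01988 = 1.9610 (Young).
ρ_SOR = ω* − 1 = 1.9610 − 1 = 0.9610.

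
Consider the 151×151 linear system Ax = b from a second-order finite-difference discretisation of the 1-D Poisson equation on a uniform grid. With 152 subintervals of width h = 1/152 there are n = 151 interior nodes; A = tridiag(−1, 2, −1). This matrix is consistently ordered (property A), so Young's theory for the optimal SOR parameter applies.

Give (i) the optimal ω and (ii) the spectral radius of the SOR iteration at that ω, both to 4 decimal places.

ω* = 1.9595, ρ_SOR = 0.9595

spectrum of D⁻¹(L+U) = {cos(kπ/152) : 1≤k≤151}; ρ_J = cos(π/152) = 0.9998.
√(1−ρ_J²) simplifies to sin(π/152) = 0.02067.
[ω*] 2 ÷ (1 + 0.02067) = 2 ÷ 1.02067 = 1.9595.
At ω = 1.9595 every |λ(B_ω)| = ω−1, so ρ_SOR = 0.9595.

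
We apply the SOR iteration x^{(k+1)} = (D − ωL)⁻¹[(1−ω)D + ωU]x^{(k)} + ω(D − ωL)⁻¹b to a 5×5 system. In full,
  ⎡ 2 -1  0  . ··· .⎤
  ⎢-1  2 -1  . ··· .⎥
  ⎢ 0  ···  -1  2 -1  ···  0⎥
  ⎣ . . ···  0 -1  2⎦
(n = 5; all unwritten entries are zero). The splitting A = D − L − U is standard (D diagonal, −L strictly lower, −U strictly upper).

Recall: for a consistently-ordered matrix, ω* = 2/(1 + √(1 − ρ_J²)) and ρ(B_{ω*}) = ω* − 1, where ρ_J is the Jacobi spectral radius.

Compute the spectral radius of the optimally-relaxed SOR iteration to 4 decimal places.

ρ_SOR = 0.3333

With n=5, ρ(Jacobi) = cos(π/6) = 0.8660.
√(1 − cos²(π/6)) = sin(π/6) ≈ 0.50000.
ω* = 2 / (1 + 0.50000) = 2 / 1.50000 ≈ 1.3333.
and ρ(B_{ω*}) = 1.3333 − 1 = 0.3333.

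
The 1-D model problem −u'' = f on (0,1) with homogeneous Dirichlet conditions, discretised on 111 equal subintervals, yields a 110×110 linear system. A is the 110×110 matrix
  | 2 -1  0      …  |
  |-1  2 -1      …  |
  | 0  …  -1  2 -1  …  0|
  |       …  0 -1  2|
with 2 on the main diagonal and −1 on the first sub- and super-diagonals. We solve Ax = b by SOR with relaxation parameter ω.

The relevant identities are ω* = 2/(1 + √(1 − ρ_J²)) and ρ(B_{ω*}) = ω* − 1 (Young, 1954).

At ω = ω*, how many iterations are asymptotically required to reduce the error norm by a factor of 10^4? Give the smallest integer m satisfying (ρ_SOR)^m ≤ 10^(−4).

B_J for the 110×110 system has eigenvalues cos(kπ/111); ρ_J = cos(π/111) = 0.9995995.
√(1 − cos²(π/111)) = sin(π/111) ≈ 0.0282989.
[ω*] 2 ÷ (1 + 0.0282989) = 2 ÷ 1.0282989 = 1.9449598.
At ω = 1.9449598 every |λ(B_ω)| = ω−1, so ρ_SOR = 0.9449598.
ρ_SOR^m ≤ 10^(−4) ⇔ m ≥ 4·ln10/(−ln 0.9449598) = 9.21034/0.0566129 = 162.690; m = ⌈162.690⌉ = 163.

m = 163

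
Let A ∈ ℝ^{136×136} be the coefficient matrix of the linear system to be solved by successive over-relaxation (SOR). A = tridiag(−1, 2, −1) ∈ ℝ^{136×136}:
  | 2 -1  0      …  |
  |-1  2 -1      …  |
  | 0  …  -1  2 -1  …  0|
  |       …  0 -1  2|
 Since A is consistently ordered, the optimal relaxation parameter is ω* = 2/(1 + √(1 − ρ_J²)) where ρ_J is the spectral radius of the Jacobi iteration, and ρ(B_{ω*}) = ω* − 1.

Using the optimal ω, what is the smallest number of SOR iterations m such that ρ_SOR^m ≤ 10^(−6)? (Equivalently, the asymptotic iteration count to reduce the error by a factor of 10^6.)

spectrum of D⁻¹(L+U) = {cos(kπ/137) : 1≤k≤136}; ρ_J = cos(π/137) = 0.9997371.
1 − cos²(π/137) = sin²(π/137) ⇒ √(1−ρ_J²) = sin(π/137) = 0.0229293.
ω* = 2 / (1 + 0.0229293) = 2 / 1.0229293 ≈ 1.9551693.
ρ(B_{ω*}) = ω*−1 = 0.9551693
ρ_SOR^m ≤ 10^(−6) ⇔ m ≥ 6·ln10/(−ln 0.9551693) = 13.8155/0.0458667 = 301.210; m = ⌈301.210⌉ = 302.

m = 302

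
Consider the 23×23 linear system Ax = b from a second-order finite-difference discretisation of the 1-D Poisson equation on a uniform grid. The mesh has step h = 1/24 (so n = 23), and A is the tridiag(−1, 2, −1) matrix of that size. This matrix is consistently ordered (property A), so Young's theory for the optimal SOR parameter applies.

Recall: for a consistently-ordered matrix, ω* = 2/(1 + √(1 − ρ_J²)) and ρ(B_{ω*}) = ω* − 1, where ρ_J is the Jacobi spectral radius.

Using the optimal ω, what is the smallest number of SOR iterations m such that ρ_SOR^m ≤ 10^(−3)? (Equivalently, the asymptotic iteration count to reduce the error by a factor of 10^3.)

B_J for the 23×23 system has eigenvalues cos(kπ/24); ρ_J = cos(π/24) = 0.9914449.
√(1 − cos²(π/24)) = sin(π/24) ≈ 0.1305262.
ω* = 2/(1 + 0.1305262) = 2/1.1305262 = 1.7690877.
Hence ρ(B_{ω*}) = 1.7690877 − 1 = 0.7690877.
ρ_SOR^m ≤ 10^(−3) ⇔ m ≥ 3·ln10/(−ln 0.7690877) = 6.90776/0.26255 = 26.310; m = ⌈26.310⌉ = 27.

m = 27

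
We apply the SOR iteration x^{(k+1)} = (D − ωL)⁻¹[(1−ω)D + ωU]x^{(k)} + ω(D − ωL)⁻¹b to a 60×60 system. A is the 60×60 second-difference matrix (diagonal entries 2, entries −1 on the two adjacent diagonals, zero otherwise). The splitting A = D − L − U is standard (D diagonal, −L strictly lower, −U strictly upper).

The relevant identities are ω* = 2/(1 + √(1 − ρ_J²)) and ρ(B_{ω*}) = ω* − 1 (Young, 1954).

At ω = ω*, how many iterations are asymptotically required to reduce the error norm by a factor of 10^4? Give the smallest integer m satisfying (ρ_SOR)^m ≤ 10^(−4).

m = 90

n=60: λ(B_J) = 1 − λ(A)/2 = cos(kπ/61); k=1 gives ρ_J = 0.9986741.
√(1−ρ_J²) simplifies to sin(π/61) = 0.0514788.
Young: ω* = 2/(1+√(1−ρ_J²)) = 2/(1+0.0514788) = 2/1.0514788 = 1.9020830.
Hence ρ(B_{ω*}) = 1.9020830 − 1 = 0.9020830.
ρ_SOR^m ≤ 10^(−4) ⇔ m ≥ 4·ln10/(−ln 0.9020830) = 9.21034/0.103049 = 89.378; m = ⌈89.378⌉ = 90.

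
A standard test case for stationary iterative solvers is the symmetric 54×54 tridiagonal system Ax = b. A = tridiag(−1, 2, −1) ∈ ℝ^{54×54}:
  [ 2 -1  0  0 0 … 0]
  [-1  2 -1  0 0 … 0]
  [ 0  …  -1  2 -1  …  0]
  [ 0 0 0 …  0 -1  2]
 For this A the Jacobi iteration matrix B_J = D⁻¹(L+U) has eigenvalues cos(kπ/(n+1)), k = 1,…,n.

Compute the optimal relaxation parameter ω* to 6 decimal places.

spectrum of D⁻¹(L+U) = {cos(kπ/55) : 1≤k≤54}; ρ_J = cos(π/55) = 0.998369.
√(1−ρ_J²) simplifies to sin(π/55) = 0.0570888.
[ω*] 2 ÷ (1 + 0.0570888) = 2 ÷ 1.0570888 = 1.891989.
Hence ρ(B_{ω*}) = 1.891989 − 1 = 0.891989.

ω* = 1.891989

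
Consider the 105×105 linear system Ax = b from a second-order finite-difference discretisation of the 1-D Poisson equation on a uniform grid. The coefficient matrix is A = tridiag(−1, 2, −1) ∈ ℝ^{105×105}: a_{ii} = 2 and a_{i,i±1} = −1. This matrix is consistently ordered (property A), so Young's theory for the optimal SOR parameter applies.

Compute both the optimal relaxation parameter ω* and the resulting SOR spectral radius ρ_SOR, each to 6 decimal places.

ω* = 1.942439, ρ_SOR = 0.942439

n=105: λ(B_J) = 1 − λ(A)/2 = cos(kπ/106); k=1 gives ρ_J = 0.999561.
√(1 − cos²(π/106)) = sin(π/106) ≈ 0.0296333.
ω* = 2/(1 + 0.0296333) = 2/1.0296333 = 1.942439.
ρ(B_{ω*}) = ω*−1 = 0.942439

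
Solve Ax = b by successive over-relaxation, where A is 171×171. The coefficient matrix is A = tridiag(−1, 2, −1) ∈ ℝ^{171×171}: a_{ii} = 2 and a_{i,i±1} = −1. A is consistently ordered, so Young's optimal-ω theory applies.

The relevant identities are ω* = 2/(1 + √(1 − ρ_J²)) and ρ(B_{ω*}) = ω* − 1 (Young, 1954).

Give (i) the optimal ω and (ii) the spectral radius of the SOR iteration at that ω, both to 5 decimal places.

ω* = 1.96413, ρ_SOR = 0.96413

With n=171, ρ(Jacobi) = cos(π/172) = 0.99983.
√(1−ρ_J²) = |sin(π/172)| = 0.018264
[ω*] 2 ÷ (1 + 0.018264) = 2 ÷ 1.018264 = 1.96413.
ρ(B_{ω*}) = ω*−1 = 0.96413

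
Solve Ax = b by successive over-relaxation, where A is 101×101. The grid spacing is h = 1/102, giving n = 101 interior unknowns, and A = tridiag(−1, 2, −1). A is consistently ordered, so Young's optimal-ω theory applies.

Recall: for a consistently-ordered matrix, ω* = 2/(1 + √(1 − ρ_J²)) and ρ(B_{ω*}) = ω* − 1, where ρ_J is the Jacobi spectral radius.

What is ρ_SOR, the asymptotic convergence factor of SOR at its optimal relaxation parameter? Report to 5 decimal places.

ρ_SOR = 0.94025

n=101: λ(B_J) = 1 − λ(A)/2 = cos(kπ/102); k=1 gives ρ_J = 0.99953.
√(1−ρ_J²) = |sin(π/102)| = 0.030795
ω* = 2 / (1 + 0.030795) = 2 / 1.030795 ≈ 1.94025.
and ρ(B_{ω*}) = 1.94025 − 1 = 0.94025.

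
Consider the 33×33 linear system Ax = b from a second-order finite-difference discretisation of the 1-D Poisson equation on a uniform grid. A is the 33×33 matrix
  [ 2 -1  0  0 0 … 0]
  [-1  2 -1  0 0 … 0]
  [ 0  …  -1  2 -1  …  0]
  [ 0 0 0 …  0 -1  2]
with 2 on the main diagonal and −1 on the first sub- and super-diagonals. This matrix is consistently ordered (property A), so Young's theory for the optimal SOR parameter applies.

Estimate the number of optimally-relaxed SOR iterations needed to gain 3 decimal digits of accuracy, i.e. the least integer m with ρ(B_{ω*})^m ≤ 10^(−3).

spectrum of D⁻¹(L+U) = {cos(kπ/34) : 1≤k≤33}; ρ_J = cos(π/34) = 0.9957342.
√(1−ρ_J²) simplifies to sin(π/34) = 0.0922684.
Then 2/(1+√(1−ρ_J²)) = 2/(1+0.0922684); ω* = 2/1.0922684 = 1.8310518.
[ρ_SOR] ω* − 1 = 0.8310518.
For 3 digits: m = 3·ln10 / (−ln 0.8310518) = 6.90776/0.185063 = 37.327; round up → m = 38.

m = 38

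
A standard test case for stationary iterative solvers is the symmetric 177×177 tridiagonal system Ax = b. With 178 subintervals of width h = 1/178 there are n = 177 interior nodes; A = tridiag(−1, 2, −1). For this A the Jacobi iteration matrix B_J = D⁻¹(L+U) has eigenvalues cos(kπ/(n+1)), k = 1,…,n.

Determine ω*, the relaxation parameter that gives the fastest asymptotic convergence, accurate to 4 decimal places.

spectrum of D⁻¹(L+U) = {cos(kπ/178) : 1≤k≤177}; ρ_J = cos(π/178) = 0.9998.
√(1−ρ_J²) = |sin(π/178)| = 0.01765
Young: ω* = 2/(1+√(1−ρ_J²)) = 2/(1+0.01765) = 2/1.01765 = 1.9653.
ρ_SOR = ω* − 1 = 1.9653 − 1 = 0.9653.

ω* = 1.9653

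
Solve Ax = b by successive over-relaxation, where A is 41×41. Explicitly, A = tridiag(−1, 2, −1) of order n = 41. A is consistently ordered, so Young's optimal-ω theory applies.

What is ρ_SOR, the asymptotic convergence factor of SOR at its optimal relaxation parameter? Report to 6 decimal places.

ρ_SOR = 0.860932

ρ_J = max_k |cos(kπ/42)| = cos(π/42) = 0.997204
√(1−ρ_J²) = |sin(π/42)| = 0.0747301
Then 2/(1+√(1−ρ_J²)) = 2/(1+0.0747301); ω* = 2/1.0747301 = 1.860932.
At ω = 1.860932 every |λ(B_ω)| = ω−1, so ρ_SOR = 0.860932.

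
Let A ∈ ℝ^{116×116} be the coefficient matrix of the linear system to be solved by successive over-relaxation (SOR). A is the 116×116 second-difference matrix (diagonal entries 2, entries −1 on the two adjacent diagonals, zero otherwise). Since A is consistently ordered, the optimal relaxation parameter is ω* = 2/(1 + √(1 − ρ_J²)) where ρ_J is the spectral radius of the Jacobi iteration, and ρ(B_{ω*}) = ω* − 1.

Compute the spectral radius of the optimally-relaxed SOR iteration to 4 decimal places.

½·tridiag(1,0,1) at n=116: λ_k = cos(kπ/117); max |λ| at k=1 ⇒ ρ_J = cos(π/117) ≈ 0.9996.
1 − cos²(π/117) = sin²(π/117) ⇒ √(1−ρ_J²) = sin(π/117) = 0.02685.
ω* = 2/(1 + 0.02685) = 2/1.02685 = 1.9477.
[ρ_SOR] ω* − 1 = 0.9477.

ρ_SOR = 0.9477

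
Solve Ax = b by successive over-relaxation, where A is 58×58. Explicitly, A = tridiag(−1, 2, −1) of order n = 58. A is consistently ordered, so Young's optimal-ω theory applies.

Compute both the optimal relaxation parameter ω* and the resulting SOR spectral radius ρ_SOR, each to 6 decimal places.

ω* = 1.898935, ρ_SOR = 0.898935

B_J for the 58×58 system has eigenvalues cos(kπ/59); ρ_J = cos(π/59) = 0.998583.
root = sin(π/59) = 0.0532222  (since 1−cos² = sin²).
[ω*] 2 ÷ (1 + 0.0532222) = 2 ÷ 1.0532222 = 1.898935.
Hence ρ(B_{ω*}) = 1.898935 − 1 = 0.898935.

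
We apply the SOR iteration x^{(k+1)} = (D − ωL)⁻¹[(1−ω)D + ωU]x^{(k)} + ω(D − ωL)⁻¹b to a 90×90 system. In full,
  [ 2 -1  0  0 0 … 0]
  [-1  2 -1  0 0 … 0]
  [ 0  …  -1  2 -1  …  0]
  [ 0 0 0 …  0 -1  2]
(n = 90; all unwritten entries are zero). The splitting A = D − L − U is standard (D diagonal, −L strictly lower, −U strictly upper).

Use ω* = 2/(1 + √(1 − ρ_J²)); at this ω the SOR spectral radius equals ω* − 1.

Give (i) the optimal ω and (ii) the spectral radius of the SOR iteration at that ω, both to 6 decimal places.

ρ_J = max_k |cos(kπ/91)| = cos(π/91) = 0.999404
√(1−ρ_J²) simplifies to sin(π/91) = 0.0345161.
ω* = 2/(1 + 0.0345161) = 2/1.0345161 = 1.933271.
Hence ρ(B_{ω*}) = 1.933271 − 1 = 0.933271.

ω* = 1.933271, ρ_SOR = 0.933271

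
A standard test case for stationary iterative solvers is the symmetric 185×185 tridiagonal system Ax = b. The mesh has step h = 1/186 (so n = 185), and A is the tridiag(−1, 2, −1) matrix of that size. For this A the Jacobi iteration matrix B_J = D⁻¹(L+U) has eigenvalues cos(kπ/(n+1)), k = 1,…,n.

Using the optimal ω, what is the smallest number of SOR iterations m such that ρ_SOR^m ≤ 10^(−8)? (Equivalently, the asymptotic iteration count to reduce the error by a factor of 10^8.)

spectrum of D⁻¹(L+U) = {cos(kπ/186) : 1≤k≤185}; ρ_J = cos(π/186) = 0.9998574.
1 − cos²(π/186) = sin²(π/186) ⇒ √(1−ρ_J²) = sin(π/186) = 0.0168895.
ω* = 2 / (1 + 0.0168895) = 2 / 1.0168895 ≈ 1.9667820.
ρ(B_{ω*}) = ω*−1 = 0.9667820
Need (0.9667820)^m ≤ 10^(−8): m ≥ 8·ln10/|ln 0.9667820| = 18.4207/0.0337822 = 545.278 ⇒ m = 546.

m = 546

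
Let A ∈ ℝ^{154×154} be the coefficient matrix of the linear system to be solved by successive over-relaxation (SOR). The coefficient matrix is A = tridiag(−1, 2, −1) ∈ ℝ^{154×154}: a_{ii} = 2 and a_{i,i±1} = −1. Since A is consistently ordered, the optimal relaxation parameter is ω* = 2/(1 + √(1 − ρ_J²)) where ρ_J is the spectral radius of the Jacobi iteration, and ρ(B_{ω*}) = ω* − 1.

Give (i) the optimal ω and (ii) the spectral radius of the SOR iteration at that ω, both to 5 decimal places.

ω* = 1.96027, ρ_SOR = 0.96027

ρ_J = max_k |cos(kπ/155)| = cos(π/155) = 0.99979
√(1−ρ_J²) simplifies to sin(π/155) = 0.020267.
So ω* = 2/1.020267 = 1.96027 (Young).
Hence ρ(B_{ω*}) = 1.96027 − 1 = 0.96027.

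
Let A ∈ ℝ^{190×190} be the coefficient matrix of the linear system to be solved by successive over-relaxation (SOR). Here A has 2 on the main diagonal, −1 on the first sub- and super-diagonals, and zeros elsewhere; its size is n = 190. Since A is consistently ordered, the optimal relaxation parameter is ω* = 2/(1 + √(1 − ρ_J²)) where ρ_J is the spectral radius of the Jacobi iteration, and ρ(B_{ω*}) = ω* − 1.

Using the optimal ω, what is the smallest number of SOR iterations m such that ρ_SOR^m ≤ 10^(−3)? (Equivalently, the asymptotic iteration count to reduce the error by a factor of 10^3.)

m = 210

spectrum of D⁻¹(L+U) = {cos(kπ/191) : 1≤k≤190}; ρ_J = cos(π/191) = 0.9998647.
root = sin(π/191) = 0.0164474  (since 1−cos² = sin²).
So ω* = 2/1.0164474 = 1.9676375 (Young).
and ρ(B_{ω*}) = 1.9676375 − 1 = 0.9676375.
m ≥ 3·ln10 / (−ln 0.9676375) = 209.977; smallest integer m = 210.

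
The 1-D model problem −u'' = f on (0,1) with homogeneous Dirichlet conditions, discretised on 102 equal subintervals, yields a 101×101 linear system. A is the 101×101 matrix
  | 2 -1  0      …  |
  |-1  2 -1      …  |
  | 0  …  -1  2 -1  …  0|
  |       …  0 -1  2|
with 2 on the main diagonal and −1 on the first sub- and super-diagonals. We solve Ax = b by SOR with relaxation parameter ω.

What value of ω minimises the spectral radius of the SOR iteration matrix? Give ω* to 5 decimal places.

ρ_J = max_k |cos(kπ/102)| = cos(π/102) = 0.99953
1 − cos²(π/102) = sin²(π/102) ⇒ √(1−ρ_J²) = sin(π/102) = 0.030795.
ω* = 2/(1 + 0.030795) = 2/1.030795 = 1.94025.
ρ_SOR = ω* − 1 ≈ 0.94025.

ω* = 1.94025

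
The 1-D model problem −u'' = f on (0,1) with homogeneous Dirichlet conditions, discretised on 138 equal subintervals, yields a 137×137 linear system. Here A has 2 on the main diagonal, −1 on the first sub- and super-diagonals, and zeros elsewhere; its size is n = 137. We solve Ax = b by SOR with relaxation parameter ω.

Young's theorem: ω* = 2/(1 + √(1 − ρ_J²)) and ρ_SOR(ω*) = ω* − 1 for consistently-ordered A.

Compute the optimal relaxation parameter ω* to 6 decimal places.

ω* = 1.955487

B_J for the 137×137 system has eigenvalues cos(kπ/138); ρ_J = cos(π/138) = 0.999741.
root = sin(π/138) = 0.0227632  (since 1−cos² = sin²).
So ω* = 2/1.0227632 = 1.955487 (Young).
Hence ρ(B_{ω*}) = 1.955487 − 1 = 0.955487.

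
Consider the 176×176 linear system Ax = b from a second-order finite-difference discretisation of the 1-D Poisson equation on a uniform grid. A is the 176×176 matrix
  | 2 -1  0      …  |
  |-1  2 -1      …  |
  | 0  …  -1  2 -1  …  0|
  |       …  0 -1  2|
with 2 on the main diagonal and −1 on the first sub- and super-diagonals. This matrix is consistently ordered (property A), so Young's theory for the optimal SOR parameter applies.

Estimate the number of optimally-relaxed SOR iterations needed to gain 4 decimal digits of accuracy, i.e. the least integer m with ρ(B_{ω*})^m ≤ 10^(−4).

spectrum of D⁻¹(L+U) = {cos(kπ/177) : 1≤k≤176}; ρ_J = cos(π/177) = 0.9998425.
root = sin(π/177) = 0.0177482  (since 1−cos² = sin²).
ω* = 2/(1+0.0177482) = 1.9651226
and ρ(B_{ω*}) = 1.9651226 − 1 = 0.9651226.
4·ln10 = 9.21034; −ln(0.9651226) = 0.0355001; m = ⌈9.21034/0.0355001⌉ = ⌈259.445⌉ = 260.

m = 260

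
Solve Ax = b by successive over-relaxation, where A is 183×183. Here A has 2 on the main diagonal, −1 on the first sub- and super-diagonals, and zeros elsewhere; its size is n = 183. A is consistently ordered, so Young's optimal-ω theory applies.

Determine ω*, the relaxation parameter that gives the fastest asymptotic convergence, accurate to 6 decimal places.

n=183: λ(B_J) = 1 − λ(A)/2 = cos(kπ/184); k=1 gives ρ_J = 0.999854.
root = sin(π/184) = 0.0170730  (since 1−cos² = sin²).
So ω* = 2/1.0170730 = 1.966427 (Young).
[ρ_SOR] ω* − 1 = 0.966427.

ω* = 1.966427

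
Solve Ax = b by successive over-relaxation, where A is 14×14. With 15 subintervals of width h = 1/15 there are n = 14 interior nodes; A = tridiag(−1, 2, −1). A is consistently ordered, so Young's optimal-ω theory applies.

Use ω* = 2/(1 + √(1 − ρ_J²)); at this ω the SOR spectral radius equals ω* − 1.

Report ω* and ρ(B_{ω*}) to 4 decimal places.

ω* = 1.6558, ρ_SOR = 0.6558

[ρ_J] n=14: ρ(B_J) = cos(π/(n+1)) = cos(π/15) = 0.9781.
√(1 − cos²(π/15)) = sin(π/15) ≈ 0.20791.
Young: ω* = 2/(1+√(1−ρ_J²)) = 2/(1+0.20791) = 2/1.20791 = 1.6558.
ρ_SOR = ω* − 1 ≈ 0.6558.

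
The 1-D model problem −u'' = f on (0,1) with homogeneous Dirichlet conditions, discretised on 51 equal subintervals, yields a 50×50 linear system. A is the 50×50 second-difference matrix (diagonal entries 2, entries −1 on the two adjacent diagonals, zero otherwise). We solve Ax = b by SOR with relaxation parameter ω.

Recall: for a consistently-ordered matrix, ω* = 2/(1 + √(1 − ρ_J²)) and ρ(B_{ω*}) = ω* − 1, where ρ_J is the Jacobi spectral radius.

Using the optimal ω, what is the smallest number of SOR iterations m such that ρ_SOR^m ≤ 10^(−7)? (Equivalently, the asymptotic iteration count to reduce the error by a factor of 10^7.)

½·tridiag(1,0,1) at n=50: λ_k = cos(kπ/51); max |λ| at k=1 ⇒ ρ_J = cos(π/51) ≈ 0.9981033.
√(1−ρ_J²) = |sin(π/51)| = 0.0615609
ω* = 2/(1 + 0.0615609) = 2/1.0615609 = 1.8840181.
Hence ρ(B_{ω*}) = 1.8840181 − 1 = 0.8840181.
m ≥ 7·ln10 / (−ln 0.8840181) = 130.746; smallest integer m = 131.

m = 131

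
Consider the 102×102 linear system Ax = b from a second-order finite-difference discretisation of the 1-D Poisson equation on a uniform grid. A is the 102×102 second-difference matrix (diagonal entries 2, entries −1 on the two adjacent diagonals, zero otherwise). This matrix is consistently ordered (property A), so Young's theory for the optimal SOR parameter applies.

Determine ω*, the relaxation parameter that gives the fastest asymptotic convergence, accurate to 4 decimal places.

ω* = 1.9408

[ρ_J] n=102: ρ(B_J) = cos(π/(n+1)) = cos(π/103) = 0.9995.
1 − cos²(π/103) = sin²(π/103) ⇒ √(1−ρ_J²) = sin(π/103) = 0.03050.
So ω* = 2/1.03050 = 1.9408 (Young).
ρ_SOR = ω* − 1 ≈ 0.9408.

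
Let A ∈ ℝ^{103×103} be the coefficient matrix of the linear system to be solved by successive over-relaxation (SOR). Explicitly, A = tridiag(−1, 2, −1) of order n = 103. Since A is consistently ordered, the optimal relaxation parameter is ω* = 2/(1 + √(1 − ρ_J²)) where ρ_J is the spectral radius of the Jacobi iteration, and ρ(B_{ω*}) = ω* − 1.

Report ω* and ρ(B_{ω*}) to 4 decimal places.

n=103: λ(B_J) = 1 − λ(A)/2 = cos(kπ/104); k=1 gives ρ_J = 0.9995.
1 − cos²(π/104) = sin²(π/104) ⇒ √(1−ρ_J²) = sin(π/104) = 0.03020.
Young: ω* = 2/(1+√(1−ρ_J²)) = 2/(1+0.03020) = 2/1.03020 = 1.9414.
and ρ(B_{ω*}) = 1.9414 − 1 = 0.9414.

ω* = 1.9414, ρ_SOR = 0.9414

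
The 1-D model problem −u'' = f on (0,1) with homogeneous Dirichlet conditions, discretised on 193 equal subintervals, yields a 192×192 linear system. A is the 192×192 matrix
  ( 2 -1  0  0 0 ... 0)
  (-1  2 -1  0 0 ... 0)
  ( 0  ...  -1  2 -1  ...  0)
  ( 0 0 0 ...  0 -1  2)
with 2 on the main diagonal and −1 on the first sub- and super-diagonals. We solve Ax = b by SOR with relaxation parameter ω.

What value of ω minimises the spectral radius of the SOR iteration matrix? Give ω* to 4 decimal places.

spectrum of D⁻¹(L+U) = {cos(kπ/193) : 1≤k≤192}; ρ_J = cos(π/193) = 0.9999.
√(1−ρ_J²) = |sin(π/193)| = 0.01628
So ω* = 2/1.01628 = 1.9680 (Young).
Hence ρ(B_{ω*}) = 1.9680 − 1 = 0.9680.

ω* = 1.9680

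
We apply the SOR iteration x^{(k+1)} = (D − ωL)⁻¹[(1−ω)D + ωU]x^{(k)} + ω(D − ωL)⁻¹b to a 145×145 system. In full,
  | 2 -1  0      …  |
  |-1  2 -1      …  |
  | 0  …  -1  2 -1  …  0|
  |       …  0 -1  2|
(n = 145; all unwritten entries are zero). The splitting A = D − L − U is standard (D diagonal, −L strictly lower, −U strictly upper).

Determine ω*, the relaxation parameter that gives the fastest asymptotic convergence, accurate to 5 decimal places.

ω* = 1.95787

B_J for the 145×145 system has eigenvalues cos(kπ/146); ρ_J = cos(π/146) = 0.99977.
√(1−ρ_J²) simplifies to sin(π/146) = 0.021516.
ω* = 2/(1 + 0.021516) = 2/1.021516 = 1.95787.
ρ_SOR = ω* − 1 = 1.95787 − 1 = 0.95787.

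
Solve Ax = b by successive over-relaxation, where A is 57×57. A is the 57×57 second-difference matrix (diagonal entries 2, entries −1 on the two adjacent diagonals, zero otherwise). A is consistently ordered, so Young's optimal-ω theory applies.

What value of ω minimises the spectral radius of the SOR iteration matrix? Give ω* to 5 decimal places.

[ρ_J] n=57: ρ(B_J) = cos(π/(n+1)) = cos(π/58) = 0.99853.
root = sin(π/58) = 0.054139  (since 1−cos² = sin²).
Then 2/(1+√(1−ρ_J²)) = 2/(1+0.054139); ω* = 2/1.054139 = 1.89728.
ρ_SOR = ω* − 1 = 1.89728 − 1 = 0.89728.

ω* = 1.89728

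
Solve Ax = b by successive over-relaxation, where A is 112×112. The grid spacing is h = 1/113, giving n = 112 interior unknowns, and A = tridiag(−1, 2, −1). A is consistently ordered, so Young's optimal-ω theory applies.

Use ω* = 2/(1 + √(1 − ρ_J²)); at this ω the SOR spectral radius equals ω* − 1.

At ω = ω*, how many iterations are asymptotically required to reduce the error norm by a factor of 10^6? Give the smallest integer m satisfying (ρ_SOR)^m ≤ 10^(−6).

m = 249

n=112: λ(B_J) = 1 − λ(A)/2 = cos(kπ/113); k=1 gives ρ_J = 0.9996136.
√(1 − cos²(π/113)) = sin(π/113) ≈ 0.0277981.
Then 2/(1+√(1−ρ_J²)) = 2/(1+0.0277981); ω* = 2/1.0277981 = 1.9459075.
[ρ_SOR] ω* − 1 = 0.9459075.
ρ_SOR^m ≤ 10^(−6) ⇔ m ≥ 6·ln10/(−ln 0.9459075) = 13.8155/0.0556105 = 248.433; m = ⌈248.433⌉ = 249.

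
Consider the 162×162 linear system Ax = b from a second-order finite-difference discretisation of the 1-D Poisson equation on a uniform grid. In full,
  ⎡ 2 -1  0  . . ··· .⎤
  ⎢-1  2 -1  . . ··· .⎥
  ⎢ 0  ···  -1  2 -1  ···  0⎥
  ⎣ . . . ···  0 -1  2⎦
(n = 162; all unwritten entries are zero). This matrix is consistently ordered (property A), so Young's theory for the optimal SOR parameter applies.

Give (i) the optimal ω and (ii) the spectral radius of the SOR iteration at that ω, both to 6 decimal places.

ω* = 1.962184, ρ_SOR = 0.962184

[ρ_J] n=162: ρ(B_J) = cos(π/(n+1)) = cos(π/163) = 0.999814.
√(1−ρ_J²) = |sin(π/163)| = 0.0192724
ω* = 2/(1 + 0.0192724) = 2/1.0192724 = 1.962184.
ρ(B_{ω*}) = ω*−1 = 0.962184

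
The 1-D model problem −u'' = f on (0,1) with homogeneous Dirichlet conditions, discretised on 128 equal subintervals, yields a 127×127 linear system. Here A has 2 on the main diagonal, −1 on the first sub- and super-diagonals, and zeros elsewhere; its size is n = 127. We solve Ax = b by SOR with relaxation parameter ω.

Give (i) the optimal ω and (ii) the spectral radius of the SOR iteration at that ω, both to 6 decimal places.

ρ_J = max_k |cos(kπ/128)| = cos(π/128) = 0.999699
√(1−ρ_J²) simplifies to sin(π/128) = 0.0245412.
Then 2/(1+√(1−ρ_J²)) = 2/(1+0.0245412); ω* = 2/1.0245412 = 1.952093.
At ω = 1.952093 every |λ(B_ω)| = ω−1, so ρ_SOR = 0.952093.

ω* = 1.952093, ρ_SOR = 0.952093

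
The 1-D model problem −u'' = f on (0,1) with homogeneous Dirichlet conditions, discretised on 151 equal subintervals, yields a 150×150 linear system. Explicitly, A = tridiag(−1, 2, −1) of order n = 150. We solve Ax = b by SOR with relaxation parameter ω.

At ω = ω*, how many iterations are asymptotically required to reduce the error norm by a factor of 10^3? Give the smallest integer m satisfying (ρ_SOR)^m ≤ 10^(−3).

m = 166

½·tridiag(1,0,1) at n=150: λ_k = cos(kπ/151); max |λ| at k=1 ⇒ ρ_J = cos(π/151) ≈ 0.9997836.
1 − cos²(π/151) = sin²(π/151) ⇒ √(1−ρ_J²) = sin(π/151) = 0.0208037.
Young: ω* = 2/(1+√(1−ρ_J²)) = 2/(1+0.0208037) = 2/1.0208037 = 1.9592405.
At ω = 1.9592405 every |λ(B_ω)| = ω−1, so ρ_SOR = 0.9592405.
3·ln10 = 6.90776; −ln(0.9592405) = 0.0416135; m = ⌈6.90776/0.0416135⌉ = ⌈165.998⌉ = 166.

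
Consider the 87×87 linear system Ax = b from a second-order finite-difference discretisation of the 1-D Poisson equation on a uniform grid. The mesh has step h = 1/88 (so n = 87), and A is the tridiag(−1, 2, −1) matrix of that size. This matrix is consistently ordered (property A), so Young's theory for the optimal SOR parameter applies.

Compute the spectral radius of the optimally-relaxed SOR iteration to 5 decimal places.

ρ_SOR = 0.93108

B_J for the 87×87 system has eigenvalues cos(kπ/88); ρ_J = cos(π/88) = 0.99936.
root = sin(π/88) = 0.035692  (since 1−cos² = sin²).
[ω*] 2 ÷ (1 + 0.035692) = 2 ÷ 1.035692 = 1.93108.
ρ_SOR = ω* − 1 ≈ 0.93108.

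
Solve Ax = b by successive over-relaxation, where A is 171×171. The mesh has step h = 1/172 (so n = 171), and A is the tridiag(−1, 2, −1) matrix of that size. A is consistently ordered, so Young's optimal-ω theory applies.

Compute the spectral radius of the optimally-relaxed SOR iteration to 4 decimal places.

ρ_SOR = 0.9641

n=171: λ(B_J) = 1 − λ(A)/2 = cos(kπ/172); k=1 gives ρ_J = 0.9998.
√(1−ρ_J²) = |sin(π/172)| = 0.01826
ω* = 2 / (1 + 0.01826) = 2 / 1.01826 ≈ 1.9641.
and ρ(B_{ω*}) = 1.9641 − 1 = 0.9641.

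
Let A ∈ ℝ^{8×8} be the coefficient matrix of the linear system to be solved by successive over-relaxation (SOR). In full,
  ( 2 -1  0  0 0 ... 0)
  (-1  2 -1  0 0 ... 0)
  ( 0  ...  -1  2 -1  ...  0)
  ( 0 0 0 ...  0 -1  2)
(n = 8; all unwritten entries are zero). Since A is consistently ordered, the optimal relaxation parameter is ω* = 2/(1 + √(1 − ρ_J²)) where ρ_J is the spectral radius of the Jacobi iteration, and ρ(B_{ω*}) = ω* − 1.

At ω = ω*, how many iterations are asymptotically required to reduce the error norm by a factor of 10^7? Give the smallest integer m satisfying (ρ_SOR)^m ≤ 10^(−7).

n=8: λ(B_J) = 1 − λ(A)/2 = cos(kπ/9); k=1 gives ρ_J = 0.9396926.
1 − cos²(π/9) = sin²(π/9) ⇒ √(1−ρ_J²) = sin(π/9) = 0.3420201.
Then 2/(1+√(1−ρ_J²)) = 2/(1+0.3420201); ω* = 2/1.3420201 = 1.4902906.
ρ(B_{ω*}) = ω*−1 = 0.4902906
(0.4902906)^m ≤ 10^{−7}  ⇒  m·ln(0.4902906) ≤ −7·ln10  ⇒  m ≥ 22.614  ⇒  m = 23

m = 23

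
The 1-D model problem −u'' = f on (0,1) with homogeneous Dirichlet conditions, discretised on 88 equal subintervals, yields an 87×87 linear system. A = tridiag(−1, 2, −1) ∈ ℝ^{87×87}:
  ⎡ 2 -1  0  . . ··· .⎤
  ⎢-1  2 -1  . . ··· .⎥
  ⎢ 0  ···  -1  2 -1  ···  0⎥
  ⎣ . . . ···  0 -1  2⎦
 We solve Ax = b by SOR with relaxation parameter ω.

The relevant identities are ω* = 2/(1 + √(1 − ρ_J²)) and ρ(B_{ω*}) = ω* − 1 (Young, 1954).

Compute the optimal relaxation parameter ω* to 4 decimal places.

ω* = 1.9311

With n=87, ρ(Jacobi) = cos(π/88) = 0.9994.
√(1−ρ_J²) = |sin(π/88)| = 0.03569
So ω* = 2/1.03569 = 1.9311 (Young).
and ρ(B_{ω*}) = 1.9311 − 1 = 0.9311.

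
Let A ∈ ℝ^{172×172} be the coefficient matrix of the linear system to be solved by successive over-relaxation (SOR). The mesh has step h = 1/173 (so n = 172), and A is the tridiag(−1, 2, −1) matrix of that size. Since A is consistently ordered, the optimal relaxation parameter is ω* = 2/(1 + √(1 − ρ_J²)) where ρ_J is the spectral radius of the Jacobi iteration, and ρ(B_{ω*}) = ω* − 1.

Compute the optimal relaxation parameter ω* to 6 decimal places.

With n=172, ρ(Jacobi) = cos(π/173) = 0.999835.
1 − cos²(π/173) = sin²(π/173) ⇒ √(1−ρ_J²) = sin(π/173) = 0.0181585.
Young: ω* = 2/(1+√(1−ρ_J²)) = 2/(1+0.0181585) = 2/1.0181585 = 1.964331.
ρ(B_{ω*}) = ω*−1 = 0.964331

ω* = 1.964331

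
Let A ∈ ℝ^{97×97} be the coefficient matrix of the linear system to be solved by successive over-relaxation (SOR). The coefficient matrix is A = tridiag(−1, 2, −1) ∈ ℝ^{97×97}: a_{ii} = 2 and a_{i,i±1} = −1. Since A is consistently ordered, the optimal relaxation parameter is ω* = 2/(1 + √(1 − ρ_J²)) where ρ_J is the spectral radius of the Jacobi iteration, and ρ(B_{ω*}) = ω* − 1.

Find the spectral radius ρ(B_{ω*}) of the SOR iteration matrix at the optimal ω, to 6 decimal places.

½·tridiag(1,0,1) at n=97: λ_k = cos(kπ/98); max |λ| at k=1 ⇒ ρ_J = cos(π/98) ≈ 0.999486.
√(1−ρ_J²) simplifies to sin(π/98) = 0.0320516.
ω* = 2/(1+0.0320516) = 1.937888
At ω = 1.937888 every |λ(B_ω)| = ω−1, so ρ_SOR = 0.937888.

ρ_SOR = 0.937888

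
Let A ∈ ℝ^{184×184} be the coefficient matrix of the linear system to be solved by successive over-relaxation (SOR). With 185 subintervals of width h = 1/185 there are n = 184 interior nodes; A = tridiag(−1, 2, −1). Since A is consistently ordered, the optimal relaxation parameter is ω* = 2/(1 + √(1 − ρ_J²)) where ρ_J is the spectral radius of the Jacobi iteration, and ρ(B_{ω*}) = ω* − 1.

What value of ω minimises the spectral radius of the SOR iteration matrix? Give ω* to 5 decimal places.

ρ_J = max_k |cos(kπ/185)| = cos(π/185) = 0.99986
1 − cos²(π/185) = sin²(π/185) ⇒ √(1−ρ_J²) = sin(π/185) = 0.016981.
[ω*] 2 ÷ (1 + 0.016981) = 2 ÷ 1.016981 = 1.96661.
ρ_SOR = ω* − 1 = 1.96661 − 1 = 0.96661.

ω* = 1.96661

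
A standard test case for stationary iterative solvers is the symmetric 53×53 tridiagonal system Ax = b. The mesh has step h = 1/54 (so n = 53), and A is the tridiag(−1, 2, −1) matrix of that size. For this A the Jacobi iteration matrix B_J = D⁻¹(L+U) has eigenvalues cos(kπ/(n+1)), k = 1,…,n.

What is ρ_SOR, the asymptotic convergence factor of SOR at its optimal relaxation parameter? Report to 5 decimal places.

n=53: λ(B_J) = 1 − λ(A)/2 = cos(kπ/54); k=1 gives ρ_J = 0.99831.
√(1−ρ_J²) = |sin(π/54)| = 0.058145
ω* = 2/(1 + 0.058145) = 2/1.058145 = 1.89010.
ρ_SOR = ω* − 1 = 1.89010 − 1 = 0.89010.

ρ_SOR = 0.89010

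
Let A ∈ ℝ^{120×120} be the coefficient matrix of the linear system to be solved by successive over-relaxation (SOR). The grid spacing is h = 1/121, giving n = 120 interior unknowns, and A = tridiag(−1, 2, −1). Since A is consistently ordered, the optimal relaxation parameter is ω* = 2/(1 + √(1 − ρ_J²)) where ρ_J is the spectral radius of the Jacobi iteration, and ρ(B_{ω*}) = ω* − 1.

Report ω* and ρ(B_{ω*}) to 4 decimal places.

ω* = 1.9494, ρ_SOR = 0.9494

[ρ_J] n=120: ρ(B_J) = cos(π/(n+1)) = cos(π/121) = 0.9997.
√(1 − cos²(π/121)) = sin(π/121) ≈ 0.02596.
ω* = 2/(1+0.02596) = 1.9494
and ρ(B_{ω*}) = 1.9494 − 1 = 0.9494.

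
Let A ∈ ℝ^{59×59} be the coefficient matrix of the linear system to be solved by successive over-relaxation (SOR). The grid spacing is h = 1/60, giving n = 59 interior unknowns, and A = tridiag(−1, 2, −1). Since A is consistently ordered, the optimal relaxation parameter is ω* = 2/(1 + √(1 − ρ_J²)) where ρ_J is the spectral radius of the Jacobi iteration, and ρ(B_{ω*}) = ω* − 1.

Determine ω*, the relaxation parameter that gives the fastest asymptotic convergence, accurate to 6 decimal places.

ρ_J = max_k |cos(kπ/60)| = cos(π/60) = 0.998630
√(1−ρ_J²) simplifies to sin(π/60) = 0.0523360.
So ω* = 2/1.0523360 = 1.900534 (Young).
ρ(B_{ω*}) = ω*−1 = 0.900534

ω* = 1.900534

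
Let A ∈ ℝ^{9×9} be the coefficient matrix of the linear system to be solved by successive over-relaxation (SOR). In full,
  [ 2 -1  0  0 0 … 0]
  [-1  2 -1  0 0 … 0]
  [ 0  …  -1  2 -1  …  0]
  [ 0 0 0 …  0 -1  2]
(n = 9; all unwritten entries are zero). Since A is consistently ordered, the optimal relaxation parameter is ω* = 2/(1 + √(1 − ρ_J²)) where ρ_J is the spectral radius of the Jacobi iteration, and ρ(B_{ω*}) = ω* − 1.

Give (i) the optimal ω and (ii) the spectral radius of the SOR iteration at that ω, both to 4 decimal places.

ρ_J = max_k |cos(kπ/10)| = cos(π/10) = 0.9511
1 − cos²(π/10) = sin²(π/10) ⇒ √(1−ρ_J²) = sin(π/10) = 0.30902.
[ω*] 2 ÷ (1 + 0.30902) = 2 ÷ 1.30902 = 1.5279.
[ρ_SOR] ω* − 1 = 0.5279.

ω* = 1.5279, ρ_SOR = 0.5279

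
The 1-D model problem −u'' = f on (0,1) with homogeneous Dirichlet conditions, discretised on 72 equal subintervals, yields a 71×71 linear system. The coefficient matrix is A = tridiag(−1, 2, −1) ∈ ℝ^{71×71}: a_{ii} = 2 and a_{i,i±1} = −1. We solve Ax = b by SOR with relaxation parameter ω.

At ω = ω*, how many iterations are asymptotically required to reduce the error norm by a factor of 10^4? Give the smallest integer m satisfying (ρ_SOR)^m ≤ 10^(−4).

m = 106

B_J for the 71×71 system has eigenvalues cos(kπ/72); ρ_J = cos(π/72) = 0.9990482.
√(1−ρ_J²) = |sin(π/72)| = 0.0436194
ω* = 2/(1 + 0.0436194) = 2/1.0436194 = 1.9164075.
At ω = 1.9164075 every |λ(B_ω)| = ω−1, so ρ_SOR = 0.9164075.
ρ_SOR^m ≤ 10^(−4) ⇔ m ≥ 4·ln10/(−ln 0.9164075) = 9.21034/0.0872941 = 105.509; m = ⌈105.509⌉ = 106.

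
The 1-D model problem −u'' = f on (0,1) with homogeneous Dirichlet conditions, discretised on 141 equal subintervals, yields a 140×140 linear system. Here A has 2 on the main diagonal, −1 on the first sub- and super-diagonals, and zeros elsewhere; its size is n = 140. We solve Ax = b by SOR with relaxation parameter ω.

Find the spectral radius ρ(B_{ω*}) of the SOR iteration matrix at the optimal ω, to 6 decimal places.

n=140: λ(B_J) = 1 − λ(A)/2 = cos(kπ/141); k=1 gives ρ_J = 0.999752.
√(1 − cos²(π/141)) = sin(π/141) ≈ 0.0222790.
[ω*] 2 ÷ (1 + 0.0222790) = 2 ÷ 1.0222790 = 1.956413.
ρ_SOR = ω* − 1 = 1.956413 − 1 = 0.956413.

ρ_SOR = 0.956413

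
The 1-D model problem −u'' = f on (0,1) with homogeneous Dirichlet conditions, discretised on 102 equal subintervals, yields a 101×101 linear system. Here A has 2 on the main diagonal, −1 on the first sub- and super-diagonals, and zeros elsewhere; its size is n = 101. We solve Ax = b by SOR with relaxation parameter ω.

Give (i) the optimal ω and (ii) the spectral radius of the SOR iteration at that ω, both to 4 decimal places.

n=101: λ(B_J) = 1 − λ(A)/2 = cos(kπ/102); k=1 gives ρ_J = 0.9995.
√(1 − cos²(π/102)) = sin(π/102) ≈ 0.03080.
Then 2/(1+√(1−ρ_J²)) = 2/(1+0.03080); ω* = 2/1.03080 = 1.9402.
ρ_SOR = ω* − 1 = 1.9402 − 1 = 0.9402.

ω* = 1.9402, ρ_SOR = 0.9402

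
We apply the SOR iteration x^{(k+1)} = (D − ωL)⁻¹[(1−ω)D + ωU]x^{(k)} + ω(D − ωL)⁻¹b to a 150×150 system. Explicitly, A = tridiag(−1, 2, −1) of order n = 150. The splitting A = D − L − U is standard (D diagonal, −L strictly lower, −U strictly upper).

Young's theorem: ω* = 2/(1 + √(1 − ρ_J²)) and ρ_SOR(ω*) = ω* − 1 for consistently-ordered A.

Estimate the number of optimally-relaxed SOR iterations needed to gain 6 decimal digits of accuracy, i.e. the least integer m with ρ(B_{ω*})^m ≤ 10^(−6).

[ρ_J] n=150: ρ(B_J) = cos(π/(n+1)) = cos(π/151) = 0.9997836.
√(1 − cos²(π/151)) = sin(π/151) ≈ 0.0208037.
ω* = 2/(1+0.0208037) = 1.9592405
ρ(B_{ω*}) = ω*−1 = 0.9592405
For 6 digits: m = 6·ln10 / (−ln 0.9592405) = 13.8155/0.0416135 = 331.996; round up → m = 332.

m = 332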